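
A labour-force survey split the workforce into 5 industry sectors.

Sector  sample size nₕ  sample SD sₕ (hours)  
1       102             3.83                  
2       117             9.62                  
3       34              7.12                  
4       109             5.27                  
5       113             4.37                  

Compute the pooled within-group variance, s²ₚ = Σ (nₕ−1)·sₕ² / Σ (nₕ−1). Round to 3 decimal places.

1: (102−1)·3.83² = 101·14.6689 = 1481.5589
2: (117−1)·9.62² = 116·92.5444 = 10735.1504
3: (34−1)·7.12² = 33·50.6944 = 1672.9152
4: (109−1)·5.27² = 108·27.7729 = 2999.4732
5: (113−1)·4.37² = 112·19.0969 = 2138.8528
Numerator = 19027.9505; denominator = Σ(nₕ−1) = 470.
s²ₚ = 19027.9505/470 = 40.48500... → 40.485.

40.485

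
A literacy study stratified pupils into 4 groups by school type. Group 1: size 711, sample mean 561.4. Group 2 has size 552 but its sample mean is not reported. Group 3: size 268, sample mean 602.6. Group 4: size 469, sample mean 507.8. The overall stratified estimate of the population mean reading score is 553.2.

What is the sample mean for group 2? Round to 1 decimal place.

557.2

Σ Nₕx̄ₕ = N·μ, so 552·x̄_2 = 2000·553.2 − (711·561.4 + 268·602.6 + 469·507.8).
= 1106400 − 798810.4 = 307589.6.
x̄_2 = 307589.6 / 552 = 557.228... → 557.2.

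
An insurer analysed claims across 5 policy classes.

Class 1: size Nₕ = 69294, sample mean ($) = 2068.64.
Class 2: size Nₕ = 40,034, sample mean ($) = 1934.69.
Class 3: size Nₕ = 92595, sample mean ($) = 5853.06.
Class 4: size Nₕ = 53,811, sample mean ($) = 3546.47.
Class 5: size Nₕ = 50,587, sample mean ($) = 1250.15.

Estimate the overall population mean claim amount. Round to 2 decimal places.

x̄_st = (Σ Nₕx̄ₕ) / (Σ Nₕ) = (69294·2068.64 + 40034·1934.69 + 92595·5853.06 + 53811·3546.47 + 50587·1250.15) / 306321
= 1016842245.54 / 306321 = 3319.5316... → 3319.53.

3319.53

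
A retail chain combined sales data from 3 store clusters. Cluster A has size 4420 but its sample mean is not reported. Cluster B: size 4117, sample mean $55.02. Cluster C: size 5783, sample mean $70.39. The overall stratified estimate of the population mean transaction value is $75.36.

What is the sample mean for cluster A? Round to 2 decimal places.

100.81

N = 4420 + 4117 + 5783 = 14320.
Overall total = μ·N = 75.36·14320 = 1079155.2.
Subtract the known strata: 4117·55.02 + 5783·70.39 = 633582.71.
Remaining total for cluster A: 1079155.2 − 633582.71 = 445572.49.
Divide by its size: 445572.49 / 4420 = 100.8083... → 100.81.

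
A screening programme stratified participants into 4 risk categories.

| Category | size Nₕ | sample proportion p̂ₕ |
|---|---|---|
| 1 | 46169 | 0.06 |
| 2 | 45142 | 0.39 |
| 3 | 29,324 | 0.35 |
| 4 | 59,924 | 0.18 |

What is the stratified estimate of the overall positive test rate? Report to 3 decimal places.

0.229

N = 46169 + 45142 + 29324 + 59924 = 180559.
Overall proportion = Σ (Nₕ/N)·p̂ₕ.
Σ Nₕp̂ₕ = 2770.14 + 17605.38 + 10263.4 + 10786.32 = 41425.24.
41425.24 / 180559 = 0.22943... → 0.229.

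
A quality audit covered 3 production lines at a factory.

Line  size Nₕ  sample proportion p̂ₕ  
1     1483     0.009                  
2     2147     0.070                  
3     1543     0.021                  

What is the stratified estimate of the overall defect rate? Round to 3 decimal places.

N = 1483 + 2147 + 1543 = 5173.
Overall proportion = Σ (Nₕ/N)·p̂ₕ.
Σ Nₕp̂ₕ = 13.347 + 150.29 + 32.403 = 196.04.
196.04 / 5173 = 0.03790... → 0.038.

0.038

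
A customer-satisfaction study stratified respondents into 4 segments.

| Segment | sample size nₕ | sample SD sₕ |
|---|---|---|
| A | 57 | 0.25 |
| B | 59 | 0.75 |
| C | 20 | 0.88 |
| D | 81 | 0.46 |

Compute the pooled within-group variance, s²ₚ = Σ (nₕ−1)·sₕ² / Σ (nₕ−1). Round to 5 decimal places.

Degrees of freedom: 56 + 58 + 19 + 80 = 213.
Σ(nₕ−1)sₕ² = 56·0.0625 + 58·0.5625 + 19·0.7744 + 80·0.2116 = 67.7666.
s²ₚ = 67.7666 / 213 = 0.3181531... → 0.31815.

0.31815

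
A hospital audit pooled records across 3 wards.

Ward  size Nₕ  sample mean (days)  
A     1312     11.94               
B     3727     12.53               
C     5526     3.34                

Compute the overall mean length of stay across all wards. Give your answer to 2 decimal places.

7.65

N = 10565; weights Wₕ = Nₕ/N = (0.1242, 0.3528, 0.5230).
x̄_st = Σ Wₕ·x̄ₕ = 0.1242·11.94 + 0.3528·12.53 + 0.5230·3.34 ≈ 7.6499...
→ 7.65.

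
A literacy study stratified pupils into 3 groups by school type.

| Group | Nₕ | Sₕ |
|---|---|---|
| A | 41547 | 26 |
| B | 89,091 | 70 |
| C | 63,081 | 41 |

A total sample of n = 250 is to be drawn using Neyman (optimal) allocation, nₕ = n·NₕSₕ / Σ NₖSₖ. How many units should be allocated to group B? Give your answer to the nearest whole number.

A: NₕSₕ = 41547·26 = 1080222
B: NₕSₕ = 89091·70 = 6236370
C: NₕSₕ = 63081·41 = 2586321
Σ NₕSₕ = 9902913.
n_B = 250·6236370/9902913 = 157.438... → 157.

157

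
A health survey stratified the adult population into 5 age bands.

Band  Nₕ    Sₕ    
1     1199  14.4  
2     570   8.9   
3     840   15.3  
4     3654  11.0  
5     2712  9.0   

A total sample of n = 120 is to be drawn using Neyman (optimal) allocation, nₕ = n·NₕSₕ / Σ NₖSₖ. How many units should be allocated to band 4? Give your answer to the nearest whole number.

Σ NₕSₕ = 1199·14.4 + 570·8.9 + 840·15.3 + 3654·11.0 + 2712·9.0 = 99792.6.
Share for 4: 40194/99792.6 = 0.40278.
n_4 = 120 × 0.40278 = 48.333... → 48.

48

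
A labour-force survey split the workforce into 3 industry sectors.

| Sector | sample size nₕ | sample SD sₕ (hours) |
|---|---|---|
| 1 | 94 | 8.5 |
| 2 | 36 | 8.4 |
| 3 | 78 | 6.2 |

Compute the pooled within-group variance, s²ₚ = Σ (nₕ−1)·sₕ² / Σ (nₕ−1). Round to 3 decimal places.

59.262

Degrees of freedom: 93 + 35 + 77 = 205.
Σ(nₕ−1)sₕ² = 93·72.25 + 35·70.56 + 77·38.44 = 12148.73.
s²ₚ = 12148.73 / 205 = 59.26210... → 59.262.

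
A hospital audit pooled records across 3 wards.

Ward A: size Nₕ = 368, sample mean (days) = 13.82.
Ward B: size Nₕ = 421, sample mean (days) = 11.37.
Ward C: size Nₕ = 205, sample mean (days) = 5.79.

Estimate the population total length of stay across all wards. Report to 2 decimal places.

A: 368·13.82 = 5085.76
B: 421·11.37 = 4786.77
C: 205·5.79 = 1186.95
τ̂ = Σ Nₕx̄ₕ = 11059.48.

11059.48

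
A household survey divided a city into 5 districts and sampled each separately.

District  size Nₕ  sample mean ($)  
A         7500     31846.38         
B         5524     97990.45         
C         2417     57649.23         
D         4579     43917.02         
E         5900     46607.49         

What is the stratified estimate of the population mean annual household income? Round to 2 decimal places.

N = 25920; weights Wₕ = Nₕ/N = (0.2894, 0.2131, 0.0932, 0.1767, 0.2276).
x̄_st = Σ Wₕ·x̄ₕ = 0.2894·31846.38 + 0.2131·97990.45 + 0.0932·57649.23 + 0.1767·43917.02 + 0.2276·46607.49 ≈ 53841.2620...
→ 53841.26.

53841.26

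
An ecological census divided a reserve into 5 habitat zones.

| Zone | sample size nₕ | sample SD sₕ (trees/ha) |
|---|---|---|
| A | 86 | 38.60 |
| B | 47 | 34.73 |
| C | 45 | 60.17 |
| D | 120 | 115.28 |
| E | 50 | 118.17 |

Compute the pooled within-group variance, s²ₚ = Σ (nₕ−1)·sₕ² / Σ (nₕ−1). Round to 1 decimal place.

A: (86−1)·38.60² = 85·1489.96 = 126646.6
B: (47−1)·34.73² = 46·1206.1729 = 55483.9534
C: (45−1)·60.17² = 44·3620.4289 = 159298.8716
D: (120−1)·115.28² = 119·13289.4784 = 1581447.9296
E: (50−1)·118.17² = 49·13964.1489 = 684243.2961
Numerator = 2607120.6507; denominator = Σ(nₕ−1) = 343.
s²ₚ = 2607120.6507/343 = 7600.935... → 7600.9.

7600.9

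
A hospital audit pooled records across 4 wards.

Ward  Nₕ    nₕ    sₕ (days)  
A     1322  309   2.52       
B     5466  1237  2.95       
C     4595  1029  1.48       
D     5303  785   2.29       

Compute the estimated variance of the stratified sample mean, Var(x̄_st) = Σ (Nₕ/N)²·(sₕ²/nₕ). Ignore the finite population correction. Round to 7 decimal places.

0.0017201

N = 16686. Term for each stratum: Wₕ²sₕ²/nₕ.
Var(x̄_st) = 0.0001290034 + 0.0007549342 + 0.0001614264 + 0.0006747456 = 0.0017201096 → 0.0017201.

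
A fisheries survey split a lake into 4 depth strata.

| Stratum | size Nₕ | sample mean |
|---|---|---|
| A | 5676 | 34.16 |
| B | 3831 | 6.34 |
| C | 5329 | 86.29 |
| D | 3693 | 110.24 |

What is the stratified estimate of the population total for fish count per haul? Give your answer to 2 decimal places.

A: 5676·34.16 = 193892.16
B: 3831·6.34 = 24288.54
C: 5329·86.29 = 459839.41
D: 3693·110.24 = 407116.32
τ̂ = Σ Nₕx̄ₕ = 1085136.43.

1085136.43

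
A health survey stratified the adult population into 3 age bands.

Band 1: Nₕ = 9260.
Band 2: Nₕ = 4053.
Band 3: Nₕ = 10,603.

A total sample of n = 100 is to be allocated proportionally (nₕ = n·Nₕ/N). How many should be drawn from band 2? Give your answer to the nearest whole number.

17

Share of band 2 = 4053/23916 = 0.16947.
Allocate 100 × 0.16947 = 16.947... → 17.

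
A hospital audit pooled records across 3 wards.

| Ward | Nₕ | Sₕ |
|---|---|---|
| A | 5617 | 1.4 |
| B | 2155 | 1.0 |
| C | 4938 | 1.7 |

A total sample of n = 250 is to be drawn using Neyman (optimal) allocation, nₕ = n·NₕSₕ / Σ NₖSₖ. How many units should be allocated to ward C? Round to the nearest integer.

A: NₕSₕ = 5617·1.4 = 7863.8
B: NₕSₕ = 2155·1.0 = 2155
C: NₕSₕ = 4938·1.7 = 8394.6
Σ NₕSₕ = 18413.4.
n_C = 250·8394.6/18413.4 = 113.974... → 114.

114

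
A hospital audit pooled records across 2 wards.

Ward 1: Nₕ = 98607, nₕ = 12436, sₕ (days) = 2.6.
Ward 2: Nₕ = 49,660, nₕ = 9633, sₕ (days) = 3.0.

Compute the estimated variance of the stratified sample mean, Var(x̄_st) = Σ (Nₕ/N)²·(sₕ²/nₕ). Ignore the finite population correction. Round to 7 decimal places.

N = 148267. Term for each stratum: Wₕ²sₕ²/nₕ.
Var(x̄_st) = 0.0002404321 + 0.0001048106 = 0.0003452428 → 0.0003452.

0.0003452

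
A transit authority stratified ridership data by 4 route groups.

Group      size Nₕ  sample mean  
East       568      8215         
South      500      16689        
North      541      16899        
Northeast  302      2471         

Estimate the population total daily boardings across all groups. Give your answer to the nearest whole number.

22899221

East: 568·8215 = 4666120
South: 500·16689 = 8344500
North: 541·16899 = 9142359
Northeast: 302·2471 = 746242
τ̂ = Σ Nₕx̄ₕ = 22899221.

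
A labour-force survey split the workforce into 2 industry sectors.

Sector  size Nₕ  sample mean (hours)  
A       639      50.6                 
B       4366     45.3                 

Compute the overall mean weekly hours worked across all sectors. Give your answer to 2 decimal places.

45.98

x̄_st = (Σ Nₕx̄ₕ) / (Σ Nₕ) = (639·50.6 + 4366·45.3) / 5005
= 230113.2 / 5005 = 45.9767... → 45.98.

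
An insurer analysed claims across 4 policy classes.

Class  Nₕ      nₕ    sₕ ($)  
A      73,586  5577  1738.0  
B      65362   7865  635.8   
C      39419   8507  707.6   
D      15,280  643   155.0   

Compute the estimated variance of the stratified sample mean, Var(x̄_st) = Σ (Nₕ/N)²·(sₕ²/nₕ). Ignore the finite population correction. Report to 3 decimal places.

86.738

N = 193647. Term for each stratum: Wₕ²sₕ²/nₕ.
Var(x̄_st) = 78.210983 + 5.855600 + 2.438871 + 0.232636 = 86.738091 → 86.738.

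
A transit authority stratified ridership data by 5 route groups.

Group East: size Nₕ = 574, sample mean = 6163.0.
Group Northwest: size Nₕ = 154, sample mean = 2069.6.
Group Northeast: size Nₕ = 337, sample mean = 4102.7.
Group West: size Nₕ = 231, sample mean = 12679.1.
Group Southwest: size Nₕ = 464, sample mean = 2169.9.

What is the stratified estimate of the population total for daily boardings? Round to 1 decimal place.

9174596.0

East: 574·6163.0 = 3537562
Northwest: 154·2069.6 = 318718.4
Northeast: 337·4102.7 = 1382609.9
West: 231·12679.1 = 2928872.1
Southwest: 464·2169.9 = 1006833.6
τ̂ = Σ Nₕx̄ₕ = 9174596.0.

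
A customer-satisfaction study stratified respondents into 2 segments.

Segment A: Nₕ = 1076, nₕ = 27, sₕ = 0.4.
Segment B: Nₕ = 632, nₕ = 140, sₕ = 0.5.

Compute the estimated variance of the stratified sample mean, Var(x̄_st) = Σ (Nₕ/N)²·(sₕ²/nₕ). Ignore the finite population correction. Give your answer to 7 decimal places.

N = 1708; Wₕ = Nₕ/N.
segment A: (1076/1708)²·0.4²/27 = 0.0023518251
segment B: (632/1708)²·0.5²/140 = 0.0002444952
Sum = 0.0025963204 → 0.0025963.

0.0025963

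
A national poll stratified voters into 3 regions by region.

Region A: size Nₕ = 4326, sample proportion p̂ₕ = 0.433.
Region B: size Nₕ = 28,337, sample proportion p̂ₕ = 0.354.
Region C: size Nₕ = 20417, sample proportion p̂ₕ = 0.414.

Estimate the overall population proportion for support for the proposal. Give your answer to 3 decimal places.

Wₕ = Nₕ/N with N = 53080: 0.0815, 0.5339, 0.3846.
p̂_st = 0.0815·0.433 + 0.5339·0.354 + 0.3846·0.414 ≈ 0.38352... → 0.384.

0.384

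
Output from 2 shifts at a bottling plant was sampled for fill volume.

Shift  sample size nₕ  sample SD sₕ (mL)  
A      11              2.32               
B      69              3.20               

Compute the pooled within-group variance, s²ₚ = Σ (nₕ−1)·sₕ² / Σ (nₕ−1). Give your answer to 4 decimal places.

A: (11−1)·2.32² = 10·5.3824 = 53.824
B: (69−1)·3.20² = 68·10.24 = 696.32
Numerator = 750.144; denominator = Σ(nₕ−1) = 78.
s²ₚ = 750.144/78 = 9.617231... → 9.6172.

9.6172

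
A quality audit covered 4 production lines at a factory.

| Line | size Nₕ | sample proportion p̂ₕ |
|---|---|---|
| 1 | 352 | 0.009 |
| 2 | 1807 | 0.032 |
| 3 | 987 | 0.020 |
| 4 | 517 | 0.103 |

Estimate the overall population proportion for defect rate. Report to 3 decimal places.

N = 352 + 1807 + 987 + 517 = 3663.
Overall proportion = Σ (Nₕ/N)·p̂ₕ.
Σ Nₕp̂ₕ = 3.168 + 57.824 + 19.74 + 53.251 = 133.983.
133.983 / 3663 = 0.03658... → 0.037.

0.037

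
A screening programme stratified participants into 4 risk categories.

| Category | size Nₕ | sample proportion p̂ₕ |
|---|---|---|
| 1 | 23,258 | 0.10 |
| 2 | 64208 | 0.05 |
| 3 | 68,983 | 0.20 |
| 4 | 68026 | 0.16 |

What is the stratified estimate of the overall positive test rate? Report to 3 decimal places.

0.135

Wₕ = Nₕ/N with N = 224475: 0.1036, 0.2860, 0.3073, 0.3030.
p̂_st = 0.1036·0.10 + 0.2860·0.05 + 0.3073·0.20 + 0.3030·0.16 ≈ 0.13461... → 0.135.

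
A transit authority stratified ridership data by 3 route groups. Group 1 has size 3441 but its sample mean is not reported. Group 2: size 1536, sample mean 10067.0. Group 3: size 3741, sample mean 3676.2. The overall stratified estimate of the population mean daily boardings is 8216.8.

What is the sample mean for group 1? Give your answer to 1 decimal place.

Σ Nₕx̄ₕ = N·μ, so 3441·x̄_1 = 8718·8216.8 − (1536·10067.0 + 3741·3676.2).
= 71634062.4 − 29215576.2 = 42418486.2.
x̄_1 = 42418486.2 / 3441 = 12327.372... → 12327.4.

12327.4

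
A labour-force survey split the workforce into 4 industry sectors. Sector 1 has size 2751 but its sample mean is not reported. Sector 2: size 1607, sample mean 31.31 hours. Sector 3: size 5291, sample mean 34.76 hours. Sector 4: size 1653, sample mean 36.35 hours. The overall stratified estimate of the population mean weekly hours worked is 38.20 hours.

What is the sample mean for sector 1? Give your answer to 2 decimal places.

49.95

Σ Nₕx̄ₕ = N·μ, so 2751·x̄_1 = 11302·38.20 − (1607·31.31 + 5291·34.76 + 1653·36.35).
= 431736.4 − 294316.88 = 137419.52.
x̄_1 = 137419.52 / 2751 = 49.9526... → 49.95.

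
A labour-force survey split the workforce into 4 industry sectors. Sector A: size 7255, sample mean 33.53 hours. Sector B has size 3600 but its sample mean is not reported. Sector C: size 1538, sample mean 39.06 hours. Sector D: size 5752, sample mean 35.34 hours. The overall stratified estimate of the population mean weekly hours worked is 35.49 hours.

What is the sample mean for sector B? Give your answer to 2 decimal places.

N = 7255 + 3600 + 1538 + 5752 = 18145.
Overall total = μ·N = 35.49·18145 = 643966.05.
Subtract the known strata: 7255·33.53 + 1538·39.06 + 5752·35.34 = 506610.11.
Remaining total for sector B: 643966.05 − 506610.11 = 137355.94.
Divide by its size: 137355.94 / 3600 = 38.1544... → 38.15.

38.15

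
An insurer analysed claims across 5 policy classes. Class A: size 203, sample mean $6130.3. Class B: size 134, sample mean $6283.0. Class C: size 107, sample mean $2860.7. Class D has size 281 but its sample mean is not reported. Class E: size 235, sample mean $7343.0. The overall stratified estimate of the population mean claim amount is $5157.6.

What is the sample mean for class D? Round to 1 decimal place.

2965.2

N = 203 + 134 + 107 + 281 + 235 = 960.
Overall total = μ·N = 5157.6·960 = 4951296.
Subtract the known strata: 203·6130.3 + 134·6283.0 + 107·2860.7 + 235·7343.0 = 4118072.8.
Remaining total for class D: 4951296 − 4118072.8 = 833223.2.
Divide by its size: 833223.2 / 281 = 2965.207... → 2965.2.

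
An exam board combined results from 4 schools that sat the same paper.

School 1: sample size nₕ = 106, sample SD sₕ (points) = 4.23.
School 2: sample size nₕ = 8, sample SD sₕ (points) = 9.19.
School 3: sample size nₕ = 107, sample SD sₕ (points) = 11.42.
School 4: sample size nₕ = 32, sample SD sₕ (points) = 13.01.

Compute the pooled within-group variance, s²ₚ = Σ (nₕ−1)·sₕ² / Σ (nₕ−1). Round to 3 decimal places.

Degrees of freedom: 105 + 7 + 106 + 31 = 249.
Σ(nₕ−1)sₕ² = 105·17.8929 + 7·84.4561 + 106·130.4164 + 31·169.2601 = 21541.1487.
s²ₚ = 21541.1487 / 249 = 86.51064... → 86.511.

86.511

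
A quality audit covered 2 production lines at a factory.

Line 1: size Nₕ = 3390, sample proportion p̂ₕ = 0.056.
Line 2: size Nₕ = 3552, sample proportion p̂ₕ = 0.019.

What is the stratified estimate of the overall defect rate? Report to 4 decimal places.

Wₕ = Nₕ/N with N = 6942: 0.4883, 0.5117.
p̂_st = 0.4883·0.056 + 0.5117·0.019 ≈ 0.037068... → 0.0371.

0.0371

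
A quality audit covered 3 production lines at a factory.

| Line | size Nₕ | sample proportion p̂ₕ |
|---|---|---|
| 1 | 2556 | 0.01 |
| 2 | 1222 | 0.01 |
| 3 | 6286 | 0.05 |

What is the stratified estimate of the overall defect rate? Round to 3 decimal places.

0.035

N = 2556 + 1222 + 6286 = 10064.
Overall proportion = Σ (Nₕ/N)·p̂ₕ.
Σ Nₕp̂ₕ = 25.56 + 12.22 + 314.3 = 352.08.
352.08 / 10064 = 0.03498... → 0.035.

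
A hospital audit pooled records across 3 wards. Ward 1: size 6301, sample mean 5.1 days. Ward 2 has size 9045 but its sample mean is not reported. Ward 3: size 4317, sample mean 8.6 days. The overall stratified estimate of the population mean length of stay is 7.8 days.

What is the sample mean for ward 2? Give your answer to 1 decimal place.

9.3

Σ Nₕx̄ₕ = N·μ, so 9045·x̄_2 = 19663·7.8 − (6301·5.1 + 4317·8.6).
= 153371.4 − 69261.3 = 84110.1.
x̄_2 = 84110.1 / 9045 = 9.299... → 9.3.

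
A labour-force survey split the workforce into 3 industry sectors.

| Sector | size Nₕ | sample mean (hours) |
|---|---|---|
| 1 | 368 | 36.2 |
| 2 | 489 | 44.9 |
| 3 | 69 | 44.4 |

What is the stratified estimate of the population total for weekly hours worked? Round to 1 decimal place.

1: 368·36.2 = 13321.6
2: 489·44.9 = 21956.1
3: 69·44.4 = 3063.6
τ̂ = Σ Nₕx̄ₕ = 38341.3.

38341.3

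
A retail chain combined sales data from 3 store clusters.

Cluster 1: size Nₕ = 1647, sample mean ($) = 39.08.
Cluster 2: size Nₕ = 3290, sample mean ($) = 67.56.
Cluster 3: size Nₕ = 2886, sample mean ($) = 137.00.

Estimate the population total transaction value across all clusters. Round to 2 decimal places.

1: 1647·39.08 = 64364.76
2: 3290·67.56 = 222272.4
3: 2886·137.00 = 395382
τ̂ = Σ Nₕx̄ₕ = 682019.16.

682019.16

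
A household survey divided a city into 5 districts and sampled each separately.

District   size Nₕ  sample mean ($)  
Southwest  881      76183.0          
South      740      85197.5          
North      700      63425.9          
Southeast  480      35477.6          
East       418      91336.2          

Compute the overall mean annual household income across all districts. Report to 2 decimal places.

N = 3219; weights Wₕ = Nₕ/N = (0.2737, 0.2299, 0.2175, 0.1491, 0.1299).
x̄_st = Σ Wₕ·x̄ₕ = 0.2737·76183.0 + 0.2299·85197.5 + 0.2175·63425.9 + 0.1491·35477.6 + 0.1299·91336.2 ≈ 71379.0875...
→ 71379.09.

71379.09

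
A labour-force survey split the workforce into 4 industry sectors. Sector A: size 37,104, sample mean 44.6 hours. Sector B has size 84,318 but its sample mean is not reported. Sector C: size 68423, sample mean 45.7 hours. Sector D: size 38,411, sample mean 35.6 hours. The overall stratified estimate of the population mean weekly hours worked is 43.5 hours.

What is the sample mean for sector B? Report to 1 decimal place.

Σ Nₕx̄ₕ = N·μ, so 84318·x̄_B = 228256·43.5 − (37104·44.6 + 68423·45.7 + 38411·35.6).
= 9929136 − 6149201.1 = 3779934.9.
x̄_B = 3779934.9 / 84318 = 44.830... → 44.8.

44.8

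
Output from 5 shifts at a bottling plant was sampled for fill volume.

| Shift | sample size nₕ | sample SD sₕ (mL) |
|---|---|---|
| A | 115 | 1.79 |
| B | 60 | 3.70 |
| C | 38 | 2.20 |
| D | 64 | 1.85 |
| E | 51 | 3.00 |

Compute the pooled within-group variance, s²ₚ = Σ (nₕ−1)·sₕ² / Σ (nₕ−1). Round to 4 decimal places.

6.2467

Degrees of freedom: 114 + 59 + 37 + 63 + 50 = 323.
Σ(nₕ−1)sₕ² = 114·3.2041 + 59·13.69 + 37·4.84 + 63·3.4225 + 50·9 = 2017.6749.
s²ₚ = 2017.6749 / 323 = 6.246672... → 6.2467.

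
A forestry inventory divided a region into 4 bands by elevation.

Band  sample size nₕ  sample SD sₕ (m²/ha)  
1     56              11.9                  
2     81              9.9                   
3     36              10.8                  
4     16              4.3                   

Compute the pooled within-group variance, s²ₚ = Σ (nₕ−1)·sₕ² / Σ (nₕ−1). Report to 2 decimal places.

Degrees of freedom: 55 + 80 + 35 + 15 = 185.
Σ(nₕ−1)sₕ² = 55·141.61 + 80·98.01 + 35·116.64 + 15·18.49 = 19989.1.
s²ₚ = 19989.1 / 185 = 108.0492... → 108.05.

108.05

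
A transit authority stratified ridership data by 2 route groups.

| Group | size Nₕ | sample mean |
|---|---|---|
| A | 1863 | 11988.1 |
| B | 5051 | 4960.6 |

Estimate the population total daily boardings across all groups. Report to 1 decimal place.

Estimate total by summing Nₕ·x̄ₕ over strata.
1863·11988.1 + 5051·4960.6 = 22333830.3 + 25055990.6 = 47389820.9.

47389820.9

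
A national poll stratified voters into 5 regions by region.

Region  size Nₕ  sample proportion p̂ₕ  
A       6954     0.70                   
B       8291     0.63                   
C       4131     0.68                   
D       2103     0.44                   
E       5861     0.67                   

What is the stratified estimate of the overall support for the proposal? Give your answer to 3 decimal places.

N = 6954 + 8291 + 4131 + 2103 + 5861 = 27340.
Overall proportion = Σ (Nₕ/N)·p̂ₕ.
Σ Nₕp̂ₕ = 4867.8 + 5223.33 + 2809.08 + 925.32 + 3926.87 = 17752.4.
17752.4 / 27340 = 0.64932... → 0.649.

0.649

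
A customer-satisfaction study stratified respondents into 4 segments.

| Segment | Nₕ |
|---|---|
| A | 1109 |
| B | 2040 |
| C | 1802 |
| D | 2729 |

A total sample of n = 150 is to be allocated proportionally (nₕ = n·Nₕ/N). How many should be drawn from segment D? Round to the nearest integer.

53

Share of segment D = 2729/7680 = 0.35534.
Allocate 150 × 0.35534 = 53.301... → 53.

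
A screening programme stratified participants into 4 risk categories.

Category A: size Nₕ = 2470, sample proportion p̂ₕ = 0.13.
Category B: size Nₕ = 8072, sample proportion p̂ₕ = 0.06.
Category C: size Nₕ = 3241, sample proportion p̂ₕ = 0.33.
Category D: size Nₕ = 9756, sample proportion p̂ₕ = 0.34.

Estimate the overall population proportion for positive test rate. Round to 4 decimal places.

0.2206

Wₕ = Nₕ/N with N = 23539: 0.1049, 0.3429, 0.1377, 0.4145.
p̂_st = 0.1049·0.13 + 0.3429·0.06 + 0.1377·0.33 + 0.4145·0.34 ≈ 0.220570... → 0.2206.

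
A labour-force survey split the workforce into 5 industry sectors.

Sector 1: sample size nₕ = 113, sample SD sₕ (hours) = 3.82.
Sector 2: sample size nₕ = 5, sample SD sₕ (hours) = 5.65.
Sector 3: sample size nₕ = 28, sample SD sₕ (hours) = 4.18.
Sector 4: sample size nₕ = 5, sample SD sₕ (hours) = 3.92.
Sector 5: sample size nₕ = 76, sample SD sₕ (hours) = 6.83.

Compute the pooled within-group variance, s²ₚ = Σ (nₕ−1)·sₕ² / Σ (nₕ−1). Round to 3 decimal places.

26.099

1: (113−1)·3.82² = 112·14.5924 = 1634.3488
2: (5−1)·5.65² = 4·31.9225 = 127.69
3: (28−1)·4.18² = 27·17.4724 = 471.7548
4: (5−1)·3.92² = 4·15.3664 = 61.4656
5: (76−1)·6.83² = 75·46.6489 = 3498.6675
Numerator = 5793.9267; denominator = Σ(nₕ−1) = 222.
s²ₚ = 5793.9267/222 = 26.09877... → 26.099.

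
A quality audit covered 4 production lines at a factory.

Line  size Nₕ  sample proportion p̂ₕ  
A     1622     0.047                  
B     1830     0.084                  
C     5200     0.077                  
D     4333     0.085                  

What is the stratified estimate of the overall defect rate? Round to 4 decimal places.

N = 1622 + 1830 + 5200 + 4333 = 12985.
Overall proportion = Σ (Nₕ/N)·p̂ₕ.
Σ Nₕp̂ₕ = 76.234 + 153.72 + 400.4 + 368.305 = 998.659.
998.659 / 12985 = 0.076909... → 0.0769.

0.0769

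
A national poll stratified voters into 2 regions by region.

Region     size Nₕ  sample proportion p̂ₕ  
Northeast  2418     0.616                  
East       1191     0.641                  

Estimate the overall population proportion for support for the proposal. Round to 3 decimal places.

0.624

N = 2418 + 1191 = 3609.
Overall proportion = Σ (Nₕ/N)·p̂ₕ.
Σ Nₕp̂ₕ = 1489.488 + 763.431 = 2252.919.
2252.919 / 3609 = 0.62425... → 0.624.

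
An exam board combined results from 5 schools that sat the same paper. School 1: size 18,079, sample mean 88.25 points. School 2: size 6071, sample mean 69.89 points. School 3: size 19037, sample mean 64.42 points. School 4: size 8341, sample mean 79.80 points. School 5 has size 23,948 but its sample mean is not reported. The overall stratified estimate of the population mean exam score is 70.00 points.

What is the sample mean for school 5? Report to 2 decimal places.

Σ Nₕx̄ₕ = N·μ, so 23948·x̄_5 = 75476·70.00 − (18079·88.25 + 6071·69.89 + 19037·64.42 + 8341·79.80).
= 5283320 − 3911749.28 = 1371570.72.
x̄_5 = 1371570.72 / 23948 = 57.2729... → 57.27.

57.27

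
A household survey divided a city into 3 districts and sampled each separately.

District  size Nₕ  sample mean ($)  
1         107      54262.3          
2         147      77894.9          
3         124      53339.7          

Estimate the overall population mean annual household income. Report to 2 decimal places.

N = 107 + 147 + 124 = 378.
Overall mean = Σ (Nₕ/N)·x̄ₕ — weight by population share, not a simple average.
Σ Nₕx̄ₕ = 107·54262.3 + 147·77894.9 + 124·53339.7 = 5806066.1 + 11450550.3 + 6614122.8 = 23870739.2.
Divide by N: 23870739.2 / 378 = 63150.1037... → 63150.10.

63150.10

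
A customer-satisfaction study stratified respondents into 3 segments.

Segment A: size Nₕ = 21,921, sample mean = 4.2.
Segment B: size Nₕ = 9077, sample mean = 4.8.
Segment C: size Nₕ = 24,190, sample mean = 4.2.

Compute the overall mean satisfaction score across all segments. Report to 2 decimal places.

4.30

N = 21921 + 9077 + 24190 = 55188.
Weight each subgroup mean by Nₕ/N and sum.
Σ Nₕx̄ₕ = 21921·4.2 + 9077·4.8 + 24190·4.2 = 92068.2 + 43569.6 + 101598 = 237235.8.
Divide by N: 237235.8 / 55188 = 4.2987... → 4.30.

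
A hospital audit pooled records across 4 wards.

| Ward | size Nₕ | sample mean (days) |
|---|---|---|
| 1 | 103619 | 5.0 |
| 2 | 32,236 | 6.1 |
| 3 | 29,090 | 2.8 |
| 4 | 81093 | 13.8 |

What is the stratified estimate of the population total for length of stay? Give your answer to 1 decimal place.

1915270.0

1: 103619·5.0 = 518095
2: 32236·6.1 = 196639.6
3: 29090·2.8 = 81452
4: 81093·13.8 = 1119083.4
τ̂ = Σ Nₕx̄ₕ = 1915270.0.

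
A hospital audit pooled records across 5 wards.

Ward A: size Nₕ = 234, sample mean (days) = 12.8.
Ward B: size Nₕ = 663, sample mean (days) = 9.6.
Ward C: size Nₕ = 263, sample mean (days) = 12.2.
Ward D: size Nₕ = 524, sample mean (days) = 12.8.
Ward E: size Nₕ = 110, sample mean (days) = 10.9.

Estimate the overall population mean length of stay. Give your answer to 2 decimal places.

N = 1794; weights Wₕ = Nₕ/N = (0.1304, 0.3696, 0.1466, 0.2921, 0.0613).
x̄_st = Σ Wₕ·x̄ₕ = 0.1304·12.8 + 0.3696·9.6 + 0.1466·12.2 + 0.2921·12.8 + 0.0613·10.9 ≈ 11.4129...
→ 11.41.

11.41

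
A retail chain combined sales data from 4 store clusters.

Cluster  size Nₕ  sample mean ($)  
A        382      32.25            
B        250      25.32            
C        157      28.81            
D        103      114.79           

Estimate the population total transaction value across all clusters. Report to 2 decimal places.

Population total = Σ Nₕ·x̄ₕ (each stratum's size times its mean).
382·32.25 + 250·25.32 + 157·28.81 + 103·114.79 = 12319.5 + 6330 + 4523.17 + 11823.37 = 34996.04.

34996.04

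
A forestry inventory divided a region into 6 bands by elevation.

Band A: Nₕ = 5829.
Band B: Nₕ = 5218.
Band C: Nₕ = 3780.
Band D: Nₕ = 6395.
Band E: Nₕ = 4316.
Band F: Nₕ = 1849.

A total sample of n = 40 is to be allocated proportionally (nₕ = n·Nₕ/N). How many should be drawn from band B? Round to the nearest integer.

8

N = 5829 + 5218 + 3780 + 6395 + 4316 + 1849 = 27387.
n_B = 40·5218/27387 = 7.621... → 8.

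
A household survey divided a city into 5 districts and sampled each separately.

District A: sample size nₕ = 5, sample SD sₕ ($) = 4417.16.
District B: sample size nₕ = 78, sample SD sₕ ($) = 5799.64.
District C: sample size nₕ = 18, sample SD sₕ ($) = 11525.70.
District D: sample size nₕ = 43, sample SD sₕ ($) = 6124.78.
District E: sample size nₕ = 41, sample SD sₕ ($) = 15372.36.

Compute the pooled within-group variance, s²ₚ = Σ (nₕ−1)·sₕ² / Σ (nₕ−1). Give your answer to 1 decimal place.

88634637.4

A: (5−1)·4417.16² = 4·19511302.4656 = 78045209.8624
B: (78−1)·5799.64² = 77·33635824.1296 = 2589958457.9792
C: (18−1)·11525.70² = 17·132841760.49 = 2258309928.33
D: (43−1)·6124.78² = 42·37512930.0484 = 1575543062.0328
E: (41−1)·15372.36² = 40·236309451.9696 = 9452378078.784
Numerator = 15954234736.9884; denominator = Σ(nₕ−1) = 180.
s²ₚ = 15954234736.9884/180 = 88634637.428... → 88634637.4.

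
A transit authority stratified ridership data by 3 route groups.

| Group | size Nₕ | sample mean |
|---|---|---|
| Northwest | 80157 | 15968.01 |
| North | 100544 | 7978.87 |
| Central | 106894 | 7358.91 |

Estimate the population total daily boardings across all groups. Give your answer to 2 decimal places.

Population total = Σ Nₕ·x̄ₕ (each stratum's size times its mean).
80157·15968.01 + 100544·7978.87 + 106894·7358.91 = 1279947777.57 + 802227505.28 + 786623325.54 = 2868798608.39.

2868798608.39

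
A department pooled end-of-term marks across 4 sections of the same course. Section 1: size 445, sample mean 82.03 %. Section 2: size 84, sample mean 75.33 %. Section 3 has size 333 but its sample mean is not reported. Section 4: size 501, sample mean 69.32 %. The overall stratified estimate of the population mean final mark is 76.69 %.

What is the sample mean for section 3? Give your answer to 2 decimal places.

80.99

Σ Nₕx̄ₕ = N·μ, so 333·x̄_3 = 1363·76.69 − (445·82.03 + 84·75.33 + 501·69.32).
= 104528.47 − 77560.39 = 26968.08.
x̄_3 = 26968.08 / 333 = 80.9852... → 80.99.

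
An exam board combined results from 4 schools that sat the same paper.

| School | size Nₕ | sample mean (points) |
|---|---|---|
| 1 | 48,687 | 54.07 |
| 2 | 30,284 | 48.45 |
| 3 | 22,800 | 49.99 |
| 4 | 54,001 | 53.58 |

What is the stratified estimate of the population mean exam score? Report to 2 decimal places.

52.21

N = 48687 + 30284 + 22800 + 54001 = 155772.
The stratified mean weights each stratum mean by its population share Nₕ/N.
Σ Nₕx̄ₕ = 48687·54.07 + 30284·48.45 + 22800·49.99 + 54001·53.58 = 2632506.09 + 1467259.8 + 1139772 + 2893373.58 = 8132911.47.
Divide by N: 8132911.47 / 155772 = 52.2104... → 52.21.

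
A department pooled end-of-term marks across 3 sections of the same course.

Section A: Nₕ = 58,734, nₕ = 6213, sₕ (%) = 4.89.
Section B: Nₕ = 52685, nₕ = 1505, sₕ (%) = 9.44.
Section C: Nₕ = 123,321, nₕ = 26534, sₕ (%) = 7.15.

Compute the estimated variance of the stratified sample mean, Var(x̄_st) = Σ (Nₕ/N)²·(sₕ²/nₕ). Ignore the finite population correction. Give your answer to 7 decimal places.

N = 234740. Term for each stratum: Wₕ²sₕ²/nₕ.
Var(x̄_st) = 0.0002409469 + 0.0029826841 + 0.0005317521 = 0.0037553831 → 0.0037554.

0.0037554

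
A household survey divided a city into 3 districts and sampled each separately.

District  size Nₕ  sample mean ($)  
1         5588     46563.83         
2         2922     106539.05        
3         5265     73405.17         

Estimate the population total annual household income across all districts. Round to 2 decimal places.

957984006.19

Estimate total by summing Nₕ·x̄ₕ over strata.
5588·46563.83 + 2922·106539.05 + 5265·73405.17 = 260198682.04 + 311307104.1 + 386478220.05 = 957984006.19.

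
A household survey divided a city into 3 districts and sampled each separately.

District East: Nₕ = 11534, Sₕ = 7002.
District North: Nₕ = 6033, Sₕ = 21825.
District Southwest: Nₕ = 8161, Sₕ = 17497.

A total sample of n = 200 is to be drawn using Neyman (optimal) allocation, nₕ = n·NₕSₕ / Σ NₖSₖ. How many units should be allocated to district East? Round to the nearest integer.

Σ NₕSₕ = 11534·7002 + 6033·21825 + 8161·17497 = 355224310.
Share for East: 80761068/355224310 = 0.22735.
n_East = 200 × 0.22735 = 45.470... → 45.

45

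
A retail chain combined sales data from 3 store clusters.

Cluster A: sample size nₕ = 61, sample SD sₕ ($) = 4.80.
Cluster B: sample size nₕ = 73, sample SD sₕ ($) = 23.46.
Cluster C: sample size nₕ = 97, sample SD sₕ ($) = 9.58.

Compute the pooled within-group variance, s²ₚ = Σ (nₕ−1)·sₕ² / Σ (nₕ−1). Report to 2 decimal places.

218.51

Degrees of freedom: 60 + 72 + 96 = 228.
Σ(nₕ−1)sₕ² = 60·23.04 + 72·550.3716 + 96·91.7764 = 49819.6896.
s²ₚ = 49819.6896 / 228 = 218.5074... → 218.51.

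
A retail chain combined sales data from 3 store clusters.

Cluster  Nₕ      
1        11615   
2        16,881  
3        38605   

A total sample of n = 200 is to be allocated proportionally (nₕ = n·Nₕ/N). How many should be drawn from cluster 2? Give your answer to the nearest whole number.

N = 11615 + 16881 + 38605 = 67101.
n_2 = 200·16881/67101 = 50.315... → 50.

50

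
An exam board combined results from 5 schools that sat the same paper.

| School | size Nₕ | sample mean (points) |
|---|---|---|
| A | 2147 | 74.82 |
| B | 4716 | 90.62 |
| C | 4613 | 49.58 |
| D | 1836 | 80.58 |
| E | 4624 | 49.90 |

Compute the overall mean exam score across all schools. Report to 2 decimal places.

66.65

N = 2147 + 4716 + 4613 + 1836 + 4624 = 17936.
The stratified mean weights each stratum mean by its population share Nₕ/N.
Σ Nₕx̄ₕ = 2147·74.82 + 4716·90.62 + 4613·49.58 + 1836·80.58 + 4624·49.90 = 160638.54 + 427363.92 + 228712.54 + 147944.88 + 230737.6 = 1195397.48.
Divide by N: 1195397.48 / 17936 = 66.6479... → 66.65.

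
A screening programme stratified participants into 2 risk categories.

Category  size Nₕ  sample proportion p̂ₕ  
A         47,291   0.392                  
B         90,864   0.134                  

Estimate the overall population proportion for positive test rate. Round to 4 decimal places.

N = 47291 + 90864 = 138155.
Overall proportion = Σ (Nₕ/N)·p̂ₕ.
Σ Nₕp̂ₕ = 18538.072 + 12175.776 = 30713.848.
30713.848 / 138155 = 0.222314... → 0.2223.

0.2223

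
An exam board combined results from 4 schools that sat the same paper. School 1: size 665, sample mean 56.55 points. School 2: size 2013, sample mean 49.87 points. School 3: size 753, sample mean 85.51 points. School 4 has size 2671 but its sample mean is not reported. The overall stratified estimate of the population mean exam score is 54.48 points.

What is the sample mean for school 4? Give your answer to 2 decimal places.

N = 665 + 2013 + 753 + 2671 = 6102.
Overall total = μ·N = 54.48·6102 = 332436.96.
Subtract the known strata: 665·56.55 + 2013·49.87 + 753·85.51 = 202383.09.
Remaining total for school 4: 332436.96 − 202383.09 = 130053.87.
Divide by its size: 130053.87 / 2671 = 48.6911... → 48.69.

48.69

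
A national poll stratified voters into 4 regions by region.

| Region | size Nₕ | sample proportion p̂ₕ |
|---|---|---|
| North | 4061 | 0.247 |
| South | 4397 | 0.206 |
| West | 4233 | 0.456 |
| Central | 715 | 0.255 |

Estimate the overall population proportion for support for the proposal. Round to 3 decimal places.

0.300

Wₕ = Nₕ/N with N = 13406: 0.3029, 0.3280, 0.3158, 0.0533.
p̂_st = 0.3029·0.247 + 0.3280·0.206 + 0.3158·0.456 + 0.0533·0.255 ≈ 0.29997... → 0.300.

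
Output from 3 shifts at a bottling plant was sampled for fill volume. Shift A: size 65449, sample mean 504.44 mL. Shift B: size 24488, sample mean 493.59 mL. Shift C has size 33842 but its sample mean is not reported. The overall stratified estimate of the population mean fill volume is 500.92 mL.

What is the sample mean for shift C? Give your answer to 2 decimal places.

Σ Nₕx̄ₕ = N·μ, so 33842·x̄_C = 123779·500.92 − (65449·504.44 + 24488·493.59).
= 62003376.68 − 45102125.48 = 16901251.2.
x̄_C = 16901251.2 / 33842 = 499.4164... → 499.42.

499.42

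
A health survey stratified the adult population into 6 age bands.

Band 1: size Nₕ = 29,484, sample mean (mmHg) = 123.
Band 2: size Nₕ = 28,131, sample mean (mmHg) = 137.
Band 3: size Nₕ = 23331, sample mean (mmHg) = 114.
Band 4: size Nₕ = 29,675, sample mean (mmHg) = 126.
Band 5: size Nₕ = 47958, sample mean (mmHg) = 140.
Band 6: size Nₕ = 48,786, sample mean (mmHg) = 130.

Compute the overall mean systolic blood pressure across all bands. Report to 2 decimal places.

N = 207365; weights Wₕ = Nₕ/N = (0.1422, 0.1357, 0.1125, 0.1431, 0.2313, 0.2353).
x̄_st = Σ Wₕ·x̄ₕ = 0.1422·123 + 0.1357·137 + 0.1125·114 + 0.1431·126 + 0.2313·140 + 0.2353·130 ≈ 129.8945...
→ 129.89.

129.89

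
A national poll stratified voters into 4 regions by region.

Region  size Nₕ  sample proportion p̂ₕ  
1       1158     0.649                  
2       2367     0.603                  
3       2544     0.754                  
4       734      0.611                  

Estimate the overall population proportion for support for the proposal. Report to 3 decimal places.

Wₕ = Nₕ/N with N = 6803: 0.1702, 0.3479, 0.3740, 0.1079.
p̂_st = 0.1702·0.649 + 0.3479·0.603 + 0.3740·0.754 + 0.1079·0.611 ≈ 0.66816... → 0.668.

0.668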